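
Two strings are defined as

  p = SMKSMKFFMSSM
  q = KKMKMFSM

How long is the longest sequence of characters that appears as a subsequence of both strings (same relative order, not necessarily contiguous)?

6

Let dp[i][j] be the LCS length of the first i characters of p and the first j characters of q. dp[i][j] = dp[i-1][j-1]+1 when the i-th and j-th characters match, else max(dp[i-1][j], dp[i][j-1]).
    ·  K  K  M  K  M  F  S  M
 ·  0  0  0  0  0  0  0  0  0
 S  0  0  0  0  0  0  0  1  1
 M  0  0  0  1  1  1  1  1  2
 K  0  1  1  1  2  2  2  2  2
 S  0  1  1  1  2  2  2  3  3
 M  0  1  1  2  2  3  3  3  4
 K  0  1  2  2  3  3  3  3  4
 F  0  1  2  2  3  3  4  4  4
 F  0  1  2  2  3  3  4  4  4
 M  0  1  2  3  3  4  4  4  5
 S  0  1  2  3  3  4  4  5  5
 S  0  1  2  3  3  4  4  5  5
 M  0  1  2  3  3  4  4  5  6
dp[12][8] = 6. One LCS (by backtracking along matches): MKMFSM.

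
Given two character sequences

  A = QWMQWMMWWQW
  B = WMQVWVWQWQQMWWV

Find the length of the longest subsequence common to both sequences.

8

Pick W (A #2, B #1); then M (A #3, B #2); then Q (A #4, B #3); then W (A #5, B #5); then W (A #8, B #7); then W (A #9, B #9); then Q (A #10, B #11); then W (A #11, B #14); all 8 characters appear in both, in order, and the DP table's final entry dp[11][15] is also 8, so no common subsequence is longer.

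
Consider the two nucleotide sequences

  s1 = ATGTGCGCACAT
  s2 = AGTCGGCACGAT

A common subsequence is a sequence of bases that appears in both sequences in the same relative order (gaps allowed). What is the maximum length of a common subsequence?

10

Match A (s1 #1, s2 #1) → G (s1 #3, s2 #2) → T (s1 #4, s2 #3) → G (s1 #5, s2 #5) → G (s1 #7, s2 #6) → C (s1 #8, s2 #7) → A (s1 #9, s2 #8) → C (s1 #10, s2 #9) → A (s1 #11, s2 #11) → T (s1 #12, s2 #12) — 10 bases in the same relative order in both. The LCS DP gives dp[12][12] = 10, so this is optimal.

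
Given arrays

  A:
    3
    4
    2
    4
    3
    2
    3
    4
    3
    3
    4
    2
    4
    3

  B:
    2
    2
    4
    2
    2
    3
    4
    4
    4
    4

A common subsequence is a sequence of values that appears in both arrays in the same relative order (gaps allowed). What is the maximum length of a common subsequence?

Pick 4 (A #2, B #3), then 2 (A #3, B #4), then 2 (A #6, B #5), then 3 (A #7, B #6), then 4 (A #8, B #8), then 4 (A #11, B #9), then 4 (A #13, B #10); all 7 values appear in both, in order. Since dp[14][10] = 7, nothing longer is possible.

7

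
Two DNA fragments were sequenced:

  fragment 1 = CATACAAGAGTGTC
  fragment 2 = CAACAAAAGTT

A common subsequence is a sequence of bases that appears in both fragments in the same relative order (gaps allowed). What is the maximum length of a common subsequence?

Taking C (fragment 1 #1, fragment 2 #1); then A (fragment 1 #2, fragment 2 #2); then A (fragment 1 #4, fragment 2 #3); then C (fragment 1 #5, fragment 2 #4); then A (fragment 1 #6, fragment 2 #6); then A (fragment 1 #7, fragment 2 #7); then A (fragment 1 #9, fragment 2 #8); then G (fragment 1 #10, fragment 2 #9); then T (fragment 1 #11, fragment 2 #10); then T (fragment 1 #13, fragment 2 #11) gives a common subsequence of length 10, and the DP table's final entry dp[14][11] is also 10, so no common subsequence is longer.

10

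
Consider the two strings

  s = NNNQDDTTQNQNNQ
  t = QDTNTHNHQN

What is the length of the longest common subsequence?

Taking Q (s #4, t #1), D (s #6, t #2), T (s #7, t #3), T (s #8, t #5), N (s #10, t #7), Q (s #11, t #9), N (s #13, t #10) gives a common subsequence of length 7. Since dp[14][10] = 7, nothing longer is possible.

7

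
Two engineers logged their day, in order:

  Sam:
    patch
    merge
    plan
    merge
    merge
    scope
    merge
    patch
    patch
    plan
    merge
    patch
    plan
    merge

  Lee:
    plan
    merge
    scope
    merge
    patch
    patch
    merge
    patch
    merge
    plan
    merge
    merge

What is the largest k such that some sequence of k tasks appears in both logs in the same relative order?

10

Pick plan (Sam #3, Lee #1); then merge (Sam #5, Lee #2); then scope (Sam #6, Lee #3); then merge (Sam #7, Lee #4); then patch (Sam #8, Lee #5); then patch (Sam #9, Lee #6); then merge (Sam #11, Lee #7); then patch (Sam #12, Lee #8); then plan (Sam #13, Lee #10); then merge (Sam #14, Lee #12); all 10 tasks appear in both, in order. dp[14][12] = 10 confirms this is the maximum.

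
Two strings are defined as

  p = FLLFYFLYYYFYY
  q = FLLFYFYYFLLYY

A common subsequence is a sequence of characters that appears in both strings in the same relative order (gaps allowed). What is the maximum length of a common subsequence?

One common subsequence of length 11: F at p[1]=q[1] → L at p[2]=q[2] → L at p[3]=q[3] → F at p[4]=q[4] → Y at p[5]=q[5] → F at p[6]=q[6] → Y at p[9]=q[7] → Y at p[10]=q[8] → F at p[11]=q[9] → Y at p[12]=q[12] → Y at p[13]=q[13]. Since dp[13][13] = 11, nothing longer is possible.

11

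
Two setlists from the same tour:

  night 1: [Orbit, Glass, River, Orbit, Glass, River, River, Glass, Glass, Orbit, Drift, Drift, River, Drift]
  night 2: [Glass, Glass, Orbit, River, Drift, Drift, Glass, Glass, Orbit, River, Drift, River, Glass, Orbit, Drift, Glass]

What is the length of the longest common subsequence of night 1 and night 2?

9

Match Glass (night 1 #2, night 2 #2); then Orbit (night 1 #4, night 2 #3); then River (night 1 #6, night 2 #4); then Glass (night 1 #8, night 2 #7); then Glass (night 1 #9, night 2 #8); then Orbit (night 1 #10, night 2 #9); then Drift (night 1 #12, night 2 #11); then River (night 1 #13, night 2 #12); then Drift (night 1 #14, night 2 #15) — 9 songs in the same relative order in both. dp[14][16] = 9 confirms this is the maximum.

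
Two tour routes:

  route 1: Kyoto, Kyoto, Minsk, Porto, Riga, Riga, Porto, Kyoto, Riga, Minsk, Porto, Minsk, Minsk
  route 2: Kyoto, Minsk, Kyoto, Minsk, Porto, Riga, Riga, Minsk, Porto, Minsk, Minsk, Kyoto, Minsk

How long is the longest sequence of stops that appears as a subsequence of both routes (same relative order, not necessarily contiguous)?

Pick Kyoto [1,1], Kyoto [2,3], Minsk [3,4], Porto [4,5], Riga [5,6], Riga [6,7], Porto [7,9], Minsk [10,10], Minsk [12,11], Minsk [13,13]; all 10 stops appear in both, in order. The LCS DP gives dp[13][13] = 10, so this is optimal.

10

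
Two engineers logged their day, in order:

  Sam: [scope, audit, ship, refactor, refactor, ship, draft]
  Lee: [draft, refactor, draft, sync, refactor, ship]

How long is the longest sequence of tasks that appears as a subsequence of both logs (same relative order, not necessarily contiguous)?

One common subsequence of length 3: refactor at Sam[4]=Lee[2] → refactor at Sam[5]=Lee[5] → ship at Sam[6]=Lee[6]. dp[7][6] = 3 confirms this is the maximum.

3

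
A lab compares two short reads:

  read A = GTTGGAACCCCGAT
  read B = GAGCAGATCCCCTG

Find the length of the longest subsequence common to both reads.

Pick G [1,1]; then G [4,3]; then G [5,6]; then A [6,7]; then C [8,9]; then C [9,10]; then C [10,11]; then C [11,12]; then G [12,14]; all 9 bases appear in both, in order. Since dp[14][14] = 9, nothing longer is possible.

9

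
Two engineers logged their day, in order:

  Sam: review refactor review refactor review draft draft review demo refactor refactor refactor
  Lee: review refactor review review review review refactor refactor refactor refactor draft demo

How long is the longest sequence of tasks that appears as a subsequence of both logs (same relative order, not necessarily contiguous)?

8

One common subsequence of length 8: review (Sam #1, Lee #1), then refactor (Sam #2, Lee #2), then review (Sam #3, Lee #4), then review (Sam #5, Lee #5), then review (Sam #8, Lee #6), then refactor (Sam #10, Lee #8), then refactor (Sam #11, Lee #9), then refactor (Sam #12, Lee #10). The LCS DP gives dp[12][12] = 8, so this is optimal.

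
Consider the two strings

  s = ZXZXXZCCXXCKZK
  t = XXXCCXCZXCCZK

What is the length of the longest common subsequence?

Match X [2,1] → X [4,2] → X [5,3] → C [7,4] → C [8,5] → X [9,6] → X [10,9] → C [11,11] → Z [13,12] → K [14,13] — 10 characters in the same relative order in both, and the DP table's final entry dp[14][13] is also 10, so no common subsequence is longer.

10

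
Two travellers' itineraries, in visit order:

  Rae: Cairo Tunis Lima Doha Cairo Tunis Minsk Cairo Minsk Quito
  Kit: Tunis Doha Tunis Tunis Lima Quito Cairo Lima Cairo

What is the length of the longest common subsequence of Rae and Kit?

Taking Tunis [2,4] → Lima [3,5] → Cairo [5,7] → Cairo [8,9] gives a common subsequence of length 4. dp[10][9] = 4 confirms this is the maximum.

4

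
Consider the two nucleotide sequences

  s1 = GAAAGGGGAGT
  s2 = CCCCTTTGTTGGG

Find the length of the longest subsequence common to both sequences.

Let dp[i][j] be the LCS length of the first i bases of s1 and the first j bases of s2. dp[i][j] = dp[i-1][j-1]+1 when the i-th and j-th bases match, else max(dp[i-1][j], dp[i][j-1]).
    ·  C  C  C  C  T  T  T  G  T  T  G  G  G
 ·  0  0  0  0  0  0  0  0  0  0  0  0  0  0
 G  0  0  0  0  0  0  0  0  1  1  1  1  1  1
 A  0  0  0  0  0  0  0  0  1  1  1  1  1  1
 A  0  0  0  0  0  0  0  0  1  1  1  1  1  1
 A  0  0  0  0  0  0  0  0  1  1  1  1  1  1
 G  0  0  0  0  0  0  0  0  1  1  1  2  2  2
 G  0  0  0  0  0  0  0  0  1  1  1  2  3  3
 G  0  0  0  0  0  0  0  0  1  1  1  2  3  4
 G  0  0  0  0  0  0  0  0  1  1  1  2  3  4
 A  0  0  0  0  0  0  0  0  1  1  1  2  3  4
 G  0  0  0  0  0  0  0  0  1  1  1  2  3  4
 T  0  0  0  0  0  1  1  1  1  2  2  2  3  4
dp[11][13] = 4. One LCS (by backtracking along matches): GGGG.

4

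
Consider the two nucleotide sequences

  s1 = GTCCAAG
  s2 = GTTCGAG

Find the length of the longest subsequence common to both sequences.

5

Taking G (s1 #1, s2 #1), then T (s1 #2, s2 #3), then C (s1 #3, s2 #4), then A (s1 #6, s2 #6), then G (s1 #7, s2 #7) gives a common subsequence of length 5, and the DP table's final entry dp[7][7] is also 5, so no common subsequence is longer.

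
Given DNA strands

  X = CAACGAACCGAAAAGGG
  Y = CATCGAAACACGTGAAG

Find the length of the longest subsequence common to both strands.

One common subsequence of length 12: C at X[1]=Y[1] → A at X[2]=Y[2] → C at X[4]=Y[4] → G at X[5]=Y[5] → A at X[6]=Y[7] → A at X[7]=Y[8] → C at X[8]=Y[9] → C at X[9]=Y[11] → G at X[10]=Y[14] → A at X[13]=Y[15] → A at X[14]=Y[16] → G at X[17]=Y[17]. Since dp[17][17] = 12, nothing longer is possible.

12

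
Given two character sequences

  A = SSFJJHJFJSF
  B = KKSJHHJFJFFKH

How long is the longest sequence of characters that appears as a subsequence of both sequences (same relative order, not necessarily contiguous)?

Pick S [2,3]; then J [4,4]; then H [6,6]; then J [7,7]; then F [8,8]; then J [9,9]; then F [11,11]; all 7 characters appear in both, in order. Since dp[11][13] = 7, nothing longer is possible.

7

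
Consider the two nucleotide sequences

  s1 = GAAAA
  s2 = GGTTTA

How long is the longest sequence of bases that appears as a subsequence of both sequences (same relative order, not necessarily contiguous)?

Pick G [1,2], A [5,6]; all 2 bases appear in both, in order. The LCS DP gives dp[5][6] = 2, so this is optimal.

2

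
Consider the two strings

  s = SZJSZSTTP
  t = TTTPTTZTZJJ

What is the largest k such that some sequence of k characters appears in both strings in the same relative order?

Let dp[i][j] be the LCS length of the first i characters of s and the first j characters of t. dp[i][j] = dp[i-1][j-1]+1 when the i-th and j-th characters match, else max(dp[i-1][j], dp[i][j-1]).
    ·  T  T  T  P  T  T  Z  T  Z  J  J
 ·  0  0  0  0  0  0  0  0  0  0  0  0
 S  0  0  0  0  0  0  0  0  0  0  0  0
 Z  0  0  0  0  0  0  0  1  1  1  1  1
 J  0  0  0  0  0  0  0  1  1  1  2  2
 S  0  0  0  0  0  0  0  1  1  1  2  2
 Z  0  0  0  0  0  0  0  1  1  2  2  2
 S  0  0  0  0  0  0  0  1  1  2  2  2
 T  0  1  1  1  1  1  1  1  2  2  2  2
 T  0  1  2  2  2  2  2  2  2  2  2  2
 P  0  1  2  2  3  3  3  3  3  3  3  3
dp[9][11] = 3. One LCS (by backtracking along matches): TTP.

3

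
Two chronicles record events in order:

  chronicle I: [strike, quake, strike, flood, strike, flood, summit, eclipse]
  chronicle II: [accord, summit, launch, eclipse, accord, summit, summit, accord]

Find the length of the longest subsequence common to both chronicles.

2

One common subsequence of length 2: summit [7,2] → eclipse [8,4]. The LCS DP gives dp[8][8] = 2, so this is optimal.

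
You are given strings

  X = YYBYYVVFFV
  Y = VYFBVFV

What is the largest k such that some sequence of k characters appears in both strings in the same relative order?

5

Match Y [1,2], then B [3,4], then V [7,5], then F [9,6], then V [10,7] — 5 characters in the same relative order in both. Since dp[10][7] = 5, nothing longer is possible.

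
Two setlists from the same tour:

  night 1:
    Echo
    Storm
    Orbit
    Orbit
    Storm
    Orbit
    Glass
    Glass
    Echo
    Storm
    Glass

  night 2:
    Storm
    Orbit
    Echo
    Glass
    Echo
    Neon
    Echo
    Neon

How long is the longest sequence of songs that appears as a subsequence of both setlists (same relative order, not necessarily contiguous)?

4

Taking Storm [2,1] → Orbit [3,2] → Glass [7,4] → Echo [9,7] gives a common subsequence of length 4. The LCS DP gives dp[11][8] = 4, so this is optimal.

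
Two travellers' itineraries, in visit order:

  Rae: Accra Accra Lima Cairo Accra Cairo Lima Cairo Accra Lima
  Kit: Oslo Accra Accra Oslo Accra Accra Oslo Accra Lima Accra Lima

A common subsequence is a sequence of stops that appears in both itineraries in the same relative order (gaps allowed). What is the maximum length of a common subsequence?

Match Accra at Rae[1]=Kit[5] → Accra at Rae[2]=Kit[6] → Accra at Rae[5]=Kit[8] → Lima at Rae[7]=Kit[9] → Accra at Rae[9]=Kit[10] → Lima at Rae[10]=Kit[11] — 6 stops in the same relative order in both, and the DP table's final entry dp[10][11] is also 6, so no common subsequence is longer.

6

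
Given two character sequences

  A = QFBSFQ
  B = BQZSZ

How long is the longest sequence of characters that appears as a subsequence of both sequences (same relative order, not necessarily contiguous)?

One common subsequence of length 2: Q at A[1]=B[2]; then S at A[4]=B[4]. The LCS DP gives dp[6][5] = 2, so this is optimal.

2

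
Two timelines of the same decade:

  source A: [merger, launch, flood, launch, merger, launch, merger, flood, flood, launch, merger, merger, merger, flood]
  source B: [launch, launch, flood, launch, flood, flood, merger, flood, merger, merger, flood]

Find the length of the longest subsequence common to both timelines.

One common subsequence of length 9: launch [2,2] → flood [3,3] → launch [6,4] → flood [8,5] → flood [9,6] → merger [11,7] → merger [12,9] → merger [13,10] → flood [14,11]. dp[14][11] = 9 confirms this is the maximum.

9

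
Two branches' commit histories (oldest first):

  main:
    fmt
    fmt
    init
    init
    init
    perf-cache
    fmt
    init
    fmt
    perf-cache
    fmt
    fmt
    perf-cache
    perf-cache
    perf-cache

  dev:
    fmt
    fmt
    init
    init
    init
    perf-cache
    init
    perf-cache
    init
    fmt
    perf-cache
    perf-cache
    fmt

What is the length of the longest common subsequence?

11

One common subsequence of length 11: fmt [1,1], then fmt [2,2], then init [3,3], then init [4,4], then init [5,5], then perf-cache [6,6], then init [8,7], then perf-cache [10,8], then fmt [12,10], then perf-cache [13,11], then perf-cache [14,12]. dp[15][13] = 11 confirms this is the maximum.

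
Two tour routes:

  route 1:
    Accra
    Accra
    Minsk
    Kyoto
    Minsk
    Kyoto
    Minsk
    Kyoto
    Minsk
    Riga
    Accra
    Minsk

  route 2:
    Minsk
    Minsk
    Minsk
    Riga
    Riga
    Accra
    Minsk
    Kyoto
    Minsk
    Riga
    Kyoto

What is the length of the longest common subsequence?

Match Minsk [3,2] → Minsk [5,3] → Minsk [7,7] → Kyoto [8,8] → Minsk [9,9] → Riga [10,10] — 6 stops in the same relative order in both. dp[12][11] = 6 confirms this is the maximum.

6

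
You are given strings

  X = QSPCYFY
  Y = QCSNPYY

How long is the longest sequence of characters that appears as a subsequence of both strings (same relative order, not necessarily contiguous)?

Let dp[i][j] be the LCS length of the first i characters of X and the first j characters of Y. dp[i][j] = dp[i-1][j-1]+1 when the i-th and j-th characters match, else max(dp[i-1][j], dp[i][j-1]).
    ·  Q  C  S  N  P  Y  Y
 ·  0  0  0  0  0  0  0  0
 Q  0  1  1  1  1  1  1  1
 S  0  1  1  2  2  2  2  2
 P  0  1  1  2  2  3  3  3
 C  0  1  2  2  2  3  3  3
 Y  0  1  2  2  2  3  4  4
 F  0  1  2  2  2  3  4  4
 Y  0  1  2  2  2  3  4  5
dp[7][7] = 5. One LCS (by backtracking along matches): QSPYY.

5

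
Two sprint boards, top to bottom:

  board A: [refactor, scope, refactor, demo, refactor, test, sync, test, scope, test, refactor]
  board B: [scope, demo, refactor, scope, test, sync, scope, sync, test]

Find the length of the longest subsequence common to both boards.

7

One common subsequence of length 7: scope at board A[2]=board B[1], demo at board A[4]=board B[2], refactor at board A[5]=board B[3], test at board A[6]=board B[5], sync at board A[7]=board B[6], scope at board A[9]=board B[7], test at board A[10]=board B[9], and the DP table's final entry dp[11][9] is also 7, so no common subsequence is longer.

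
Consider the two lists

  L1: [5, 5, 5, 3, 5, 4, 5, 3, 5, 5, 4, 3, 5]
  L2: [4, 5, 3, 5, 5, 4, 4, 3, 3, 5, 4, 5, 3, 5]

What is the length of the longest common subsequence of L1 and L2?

9

Taking 5 [1,2]; then 5 [2,4]; then 5 [3,5]; then 3 [4,9]; then 5 [5,10]; then 4 [6,11]; then 5 [10,12]; then 3 [12,13]; then 5 [13,14] gives a common subsequence of length 9, and the DP table's final entry dp[13][14] is also 9, so no common subsequence is longer.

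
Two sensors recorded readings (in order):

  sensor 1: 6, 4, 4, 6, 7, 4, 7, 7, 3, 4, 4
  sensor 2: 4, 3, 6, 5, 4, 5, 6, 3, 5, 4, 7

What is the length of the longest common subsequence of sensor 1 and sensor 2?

One common subsequence of length 5: 6 (sensor 1 #1, sensor 2 #3), then 4 (sensor 1 #2, sensor 2 #5), then 6 (sensor 1 #4, sensor 2 #7), then 4 (sensor 1 #6, sensor 2 #10), then 7 (sensor 1 #8, sensor 2 #11), and the DP table's final entry dp[11][11] is also 5, so no common subsequence is longer.

5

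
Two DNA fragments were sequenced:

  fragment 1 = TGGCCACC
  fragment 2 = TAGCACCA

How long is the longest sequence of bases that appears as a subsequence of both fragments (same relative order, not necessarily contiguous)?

6

Taking T [1,1]; then G [3,3]; then C [5,4]; then A [6,5]; then C [7,6]; then C [8,7] gives a common subsequence of length 6. Since dp[8][8] = 6, nothing longer is possible.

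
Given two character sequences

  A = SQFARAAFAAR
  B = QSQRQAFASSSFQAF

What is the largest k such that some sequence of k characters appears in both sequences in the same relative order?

7

One common subsequence of length 7: S at A[1]=B[2] → Q at A[2]=B[3] → R at A[5]=B[4] → A at A[6]=B[6] → A at A[7]=B[8] → F at A[8]=B[12] → A at A[9]=B[14]. Since dp[11][15] = 7, nothing longer is possible.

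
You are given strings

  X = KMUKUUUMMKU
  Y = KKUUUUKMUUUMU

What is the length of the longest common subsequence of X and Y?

8

Match K [1,2] → U [3,6] → K [4,7] → U [5,9] → U [6,10] → U [7,11] → M [9,12] → U [11,13] — 8 characters in the same relative order in both, and the DP table's final entry dp[11][13] is also 8, so no common subsequence is longer.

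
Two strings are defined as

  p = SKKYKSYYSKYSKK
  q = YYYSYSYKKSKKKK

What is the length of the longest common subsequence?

8

Pick S [1,4], then Y [4,5], then S [6,6], then Y [7,7], then S [9,10], then K [10,12], then K [13,13], then K [14,14]; all 8 characters appear in both, in order. The LCS DP gives dp[14][14] = 8, so this is optimal.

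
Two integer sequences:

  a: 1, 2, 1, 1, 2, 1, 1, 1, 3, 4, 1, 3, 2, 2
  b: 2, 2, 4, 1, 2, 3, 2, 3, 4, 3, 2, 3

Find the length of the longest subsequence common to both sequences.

Pick 1 (a #1, b #4), then 2 (a #2, b #5), then 2 (a #5, b #7), then 3 (a #9, b #8), then 4 (a #10, b #9), then 3 (a #12, b #10), then 2 (a #13, b #11); all 7 values appear in both, in order, and the DP table's final entry dp[14][12] is also 7, so no common subsequence is longer.

7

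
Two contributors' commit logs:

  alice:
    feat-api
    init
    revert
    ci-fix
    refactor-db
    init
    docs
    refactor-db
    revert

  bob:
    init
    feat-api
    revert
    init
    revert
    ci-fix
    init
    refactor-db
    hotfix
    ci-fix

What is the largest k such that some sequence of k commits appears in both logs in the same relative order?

6

Pick feat-api [1,2] → init [2,4] → revert [3,5] → ci-fix [4,6] → init [6,7] → refactor-db [8,8]; all 6 commits appear in both, in order. dp[9][10] = 6 confirms this is the maximum.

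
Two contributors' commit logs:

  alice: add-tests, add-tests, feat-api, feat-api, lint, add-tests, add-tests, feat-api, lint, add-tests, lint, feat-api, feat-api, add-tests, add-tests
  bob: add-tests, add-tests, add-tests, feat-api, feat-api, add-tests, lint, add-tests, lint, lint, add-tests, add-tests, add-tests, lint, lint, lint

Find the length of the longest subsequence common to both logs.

One common subsequence of length 10: add-tests at alice[1]=bob[2] → add-tests at alice[2]=bob[3] → feat-api at alice[3]=bob[4] → feat-api at alice[4]=bob[5] → lint at alice[5]=bob[7] → add-tests at alice[6]=bob[8] → lint at alice[9]=bob[10] → add-tests at alice[10]=bob[11] → add-tests at alice[14]=bob[12] → add-tests at alice[15]=bob[13]. dp[15][16] = 10 confirms this is the maximum.

10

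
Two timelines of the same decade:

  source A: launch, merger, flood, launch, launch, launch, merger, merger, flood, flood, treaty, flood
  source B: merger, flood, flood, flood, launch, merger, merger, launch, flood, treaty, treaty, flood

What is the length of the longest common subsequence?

Match merger at source A[2]=source B[1], then flood at source A[3]=source B[4], then launch at source A[6]=source B[5], then merger at source A[7]=source B[6], then merger at source A[8]=source B[7], then flood at source A[9]=source B[9], then treaty at source A[11]=source B[11], then flood at source A[12]=source B[12] — 8 events in the same relative order in both. dp[12][12] = 8 confirms this is the maximum.

8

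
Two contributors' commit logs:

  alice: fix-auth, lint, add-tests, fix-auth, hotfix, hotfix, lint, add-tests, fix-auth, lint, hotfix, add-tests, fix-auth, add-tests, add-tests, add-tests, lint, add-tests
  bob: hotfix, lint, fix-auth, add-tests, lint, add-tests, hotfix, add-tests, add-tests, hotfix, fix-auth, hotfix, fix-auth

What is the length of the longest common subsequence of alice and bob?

Match fix-auth [1,3] → lint [2,5] → add-tests [3,6] → hotfix [5,7] → hotfix [6,10] → fix-auth [9,11] → hotfix [11,12] → fix-auth [13,13] — 8 commits in the same relative order in both. dp[18][13] = 8 confirms this is the maximum.

8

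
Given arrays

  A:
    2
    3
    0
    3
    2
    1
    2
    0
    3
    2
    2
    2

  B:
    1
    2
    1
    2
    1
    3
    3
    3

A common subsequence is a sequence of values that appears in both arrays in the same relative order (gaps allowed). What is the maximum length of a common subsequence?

Pick 2 [1,4], 3 [2,6], 3 [4,7], 3 [9,8]; all 4 values appear in both, in order. Since dp[12][8] = 4, nothing longer is possible.

4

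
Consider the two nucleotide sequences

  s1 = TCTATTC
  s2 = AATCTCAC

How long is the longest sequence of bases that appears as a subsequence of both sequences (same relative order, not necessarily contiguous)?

5

Match T [1,3], then C [2,4], then T [3,5], then A [4,7], then C [7,8] — 5 bases in the same relative order in both. dp[7][8] = 5 confirms this is the maximum.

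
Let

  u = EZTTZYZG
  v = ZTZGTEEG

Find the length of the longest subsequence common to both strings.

4

One common subsequence of length 4: Z [2,1], then T [3,2], then T [4,5], then G [8,8], and the DP table's final entry dp[8][8] is also 4, so no common subsequence is longer.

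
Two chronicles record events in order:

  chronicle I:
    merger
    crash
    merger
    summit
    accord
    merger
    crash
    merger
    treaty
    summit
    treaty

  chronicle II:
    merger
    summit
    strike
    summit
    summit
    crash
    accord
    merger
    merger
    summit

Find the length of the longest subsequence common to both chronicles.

6

Match merger (chronicle I #1, chronicle II #1) → crash (chronicle I #2, chronicle II #6) → accord (chronicle I #5, chronicle II #7) → merger (chronicle I #6, chronicle II #8) → merger (chronicle I #8, chronicle II #9) → summit (chronicle I #10, chronicle II #10) — 6 events in the same relative order in both, and the DP table's final entry dp[11][10] is also 6, so no common subsequence is longer.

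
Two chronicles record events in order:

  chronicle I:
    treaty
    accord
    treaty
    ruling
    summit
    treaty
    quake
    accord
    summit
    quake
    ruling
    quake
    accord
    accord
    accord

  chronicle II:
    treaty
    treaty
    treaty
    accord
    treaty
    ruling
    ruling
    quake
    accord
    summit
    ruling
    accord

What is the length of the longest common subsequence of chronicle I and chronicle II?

9

One common subsequence of length 9: treaty at chronicle I[1]=chronicle II[3]; then accord at chronicle I[2]=chronicle II[4]; then treaty at chronicle I[3]=chronicle II[5]; then ruling at chronicle I[4]=chronicle II[7]; then quake at chronicle I[7]=chronicle II[8]; then accord at chronicle I[8]=chronicle II[9]; then summit at chronicle I[9]=chronicle II[10]; then ruling at chronicle I[11]=chronicle II[11]; then accord at chronicle I[15]=chronicle II[12], and the DP table's final entry dp[15][12] is also 9, so no common subsequence is longer.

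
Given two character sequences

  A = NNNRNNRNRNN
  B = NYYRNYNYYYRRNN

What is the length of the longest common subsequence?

One common subsequence of length 8: N (A #1, B #1), then R (A #4, B #4), then N (A #5, B #5), then N (A #6, B #7), then R (A #7, B #11), then R (A #9, B #12), then N (A #10, B #13), then N (A #11, B #14). The LCS DP gives dp[11][14] = 8, so this is optimal.

8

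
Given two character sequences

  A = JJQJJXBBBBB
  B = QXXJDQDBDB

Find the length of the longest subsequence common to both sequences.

4

Pick J at A[1]=B[4]; then Q at A[3]=B[6]; then B at A[7]=B[8]; then B at A[11]=B[10]; all 4 characters appear in both, in order, and the DP table's final entry dp[11][10] is also 4, so no common subsequence is longer.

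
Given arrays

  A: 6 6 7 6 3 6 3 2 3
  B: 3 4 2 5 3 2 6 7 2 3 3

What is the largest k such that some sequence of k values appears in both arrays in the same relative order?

Taking 6 (A #2, B #7), 7 (A #3, B #8), 3 (A #7, B #10), 3 (A #9, B #11) gives a common subsequence of length 4, and the DP table's final entry dp[9][11] is also 4, so no common subsequence is longer.

4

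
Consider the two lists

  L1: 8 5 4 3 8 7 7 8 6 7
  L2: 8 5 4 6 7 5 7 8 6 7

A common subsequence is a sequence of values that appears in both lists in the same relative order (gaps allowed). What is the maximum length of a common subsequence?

Taking 8 [1,1], 5 [2,2], 4 [3,3], 7 [6,5], 7 [7,7], 8 [8,8], 6 [9,9], 7 [10,10] gives a common subsequence of length 8. The LCS DP gives dp[10][10] = 8, so this is optimal.

8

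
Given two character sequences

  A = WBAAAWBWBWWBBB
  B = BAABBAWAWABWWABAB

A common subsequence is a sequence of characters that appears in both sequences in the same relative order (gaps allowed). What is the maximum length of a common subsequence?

11

Match B (A #2, B #1); then A (A #3, B #2); then A (A #4, B #3); then A (A #5, B #6); then W (A #6, B #7); then W (A #8, B #9); then B (A #9, B #11); then W (A #10, B #12); then W (A #11, B #13); then B (A #12, B #15); then B (A #14, B #17) — 11 characters in the same relative order in both. The LCS DP gives dp[14][17] = 11, so this is optimal.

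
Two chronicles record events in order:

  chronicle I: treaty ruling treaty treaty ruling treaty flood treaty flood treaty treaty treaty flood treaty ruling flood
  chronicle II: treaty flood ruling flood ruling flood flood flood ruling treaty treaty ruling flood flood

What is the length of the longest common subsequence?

9

Pick treaty (chronicle I #1, chronicle II #1) → ruling (chronicle I #2, chronicle II #3) → ruling (chronicle I #5, chronicle II #5) → flood (chronicle I #7, chronicle II #7) → flood (chronicle I #9, chronicle II #8) → treaty (chronicle I #10, chronicle II #10) → treaty (chronicle I #11, chronicle II #11) → flood (chronicle I #13, chronicle II #13) → flood (chronicle I #16, chronicle II #14); all 9 events appear in both, in order. dp[16][14] = 9 confirms this is the maximum.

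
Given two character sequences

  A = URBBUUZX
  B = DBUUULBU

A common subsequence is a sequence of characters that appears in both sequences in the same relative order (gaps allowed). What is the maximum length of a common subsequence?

Match U at A[1]=B[5] → B at A[4]=B[7] → U at A[6]=B[8] — 3 characters in the same relative order in both. The LCS DP gives dp[8][8] = 3, so this is optimal.

3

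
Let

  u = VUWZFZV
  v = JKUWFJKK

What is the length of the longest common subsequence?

3

Let dp[i][j] be the LCS length of the first i characters of u and the first j characters of v. dp[i][j] = dp[i-1][j-1]+1 when the i-th and j-th characters match, else max(dp[i-1][j], dp[i][j-1]).
    ·  J  K  U  W  F  J  K  K
 ·  0  0  0  0  0  0  0  0  0
 V  0  0  0  0  0  0  0  0  0
 U  0  0  0  1  1  1  1  1  1
 W  0  0  0  1  2  2  2  2  2
 Z  0  0  0  1  2  2  2  2  2
 F  0  0  0  1  2  3  3  3  3
 Z  0  0  0  1  2  3  3  3  3
 V  0  0  0  1  2  3  3  3  3
dp[7][8] = 3. One LCS (by backtracking along matches): UWF.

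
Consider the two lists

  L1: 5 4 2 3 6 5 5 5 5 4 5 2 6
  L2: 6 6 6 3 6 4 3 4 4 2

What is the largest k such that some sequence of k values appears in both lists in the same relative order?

4

Match 4 at L1[2]=L2[6]; then 3 at L1[4]=L2[7]; then 4 at L1[10]=L2[9]; then 2 at L1[12]=L2[10] — 4 values in the same relative order in both. Since dp[13][10] = 4, nothing longer is possible.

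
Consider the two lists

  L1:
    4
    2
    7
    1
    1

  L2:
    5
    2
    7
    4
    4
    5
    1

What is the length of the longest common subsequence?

3

Match 2 (L1 #2, L2 #2), 7 (L1 #3, L2 #3), 1 (L1 #5, L2 #7) — 3 values in the same relative order in both. dp[5][7] = 3 confirms this is the maximum.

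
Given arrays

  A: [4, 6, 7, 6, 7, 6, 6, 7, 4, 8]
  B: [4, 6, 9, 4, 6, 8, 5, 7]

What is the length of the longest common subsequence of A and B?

Let dp[i][j] be the LCS length of the first i values of A and the first j values of B. dp[i][j] = dp[i-1][j-1]+1 when the i-th and j-th values match, else max(dp[i-1][j], dp[i][j-1]).
    ·  4  6  9  4  6  8  5  7
 ·  0  0  0  0  0  0  0  0  0
 4  0  1  1  1  1  1  1  1  1
 6  0  1  2  2  2  2  2  2  2
 7  0  1  2  2  2  2  2  2  3
 6  0  1  2  2  2  3  3  3  3
 7  0  1  2  2  2  3  3  3  4
 6  0  1  2  2  2  3  3  3  4
 6  0  1  2  2  2  3  3  3  4
 7  0  1  2  2  2  3  3  3  4
 4  0  1  2  2  3  3  3  3  4
 8  0  1  2  2  3  3  4  4  4
dp[10][8] = 4. One LCS (by backtracking along matches): 4, 6, 6, 7.

4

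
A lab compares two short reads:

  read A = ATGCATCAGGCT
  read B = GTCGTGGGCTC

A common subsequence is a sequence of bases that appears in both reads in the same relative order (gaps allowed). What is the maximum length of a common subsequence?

7

Taking T at read A[2]=read B[2], G at read A[3]=read B[4], T at read A[6]=read B[5], G at read A[9]=read B[7], G at read A[10]=read B[8], C at read A[11]=read B[9], T at read A[12]=read B[10] gives a common subsequence of length 7. Since dp[12][11] = 7, nothing longer is possible.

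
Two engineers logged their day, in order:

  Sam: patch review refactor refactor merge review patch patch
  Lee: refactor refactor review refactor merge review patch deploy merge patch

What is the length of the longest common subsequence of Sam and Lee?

6

Pick review (Sam #2, Lee #3), refactor (Sam #4, Lee #4), merge (Sam #5, Lee #5), review (Sam #6, Lee #6), patch (Sam #7, Lee #7), patch (Sam #8, Lee #10); all 6 tasks appear in both, in order. dp[8][10] = 6 confirms this is the maximum.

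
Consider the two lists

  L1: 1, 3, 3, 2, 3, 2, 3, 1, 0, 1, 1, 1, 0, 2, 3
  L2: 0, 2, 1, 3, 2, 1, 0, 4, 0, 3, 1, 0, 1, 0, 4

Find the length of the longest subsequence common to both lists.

Pick 1 [1,3], then 3 [3,4], then 2 [4,5], then 3 [7,10], then 1 [8,11], then 0 [9,12], then 1 [12,13], then 0 [13,14]; all 8 values appear in both, in order, and the DP table's final entry dp[15][15] is also 8, so no common subsequence is longer.

8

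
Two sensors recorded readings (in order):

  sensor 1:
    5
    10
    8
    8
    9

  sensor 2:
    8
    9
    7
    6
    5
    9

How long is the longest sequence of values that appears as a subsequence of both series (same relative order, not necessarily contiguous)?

Taking 5 [1,5] → 9 [5,6] gives a common subsequence of length 2. The LCS DP gives dp[5][6] = 2, so this is optimal.

2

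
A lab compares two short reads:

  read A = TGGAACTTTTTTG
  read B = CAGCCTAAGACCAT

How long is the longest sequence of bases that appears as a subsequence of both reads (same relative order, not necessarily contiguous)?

Match T [1,6], then G [3,9], then A [4,10], then A [5,13], then T [12,14] — 5 bases in the same relative order in both. dp[13][14] = 5 confirms this is the maximum.

5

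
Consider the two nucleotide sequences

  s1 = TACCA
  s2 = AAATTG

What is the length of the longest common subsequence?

Taking A at s1[2]=s2[2], then A at s1[5]=s2[3] gives a common subsequence of length 2, and the DP table's final entry dp[5][6] is also 2, so no common subsequence is longer.

2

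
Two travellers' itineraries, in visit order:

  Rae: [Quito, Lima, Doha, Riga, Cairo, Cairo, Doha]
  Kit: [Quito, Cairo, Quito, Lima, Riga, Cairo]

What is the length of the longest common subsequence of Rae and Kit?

Pick Quito [1,3], then Lima [2,4], then Riga [4,5], then Cairo [6,6]; all 4 stops appear in both, in order. dp[7][6] = 4 confirms this is the maximum.

4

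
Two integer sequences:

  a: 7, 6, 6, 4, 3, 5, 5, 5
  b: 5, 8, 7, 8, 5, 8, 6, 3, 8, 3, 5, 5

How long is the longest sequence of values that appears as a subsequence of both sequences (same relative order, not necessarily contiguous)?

5

Let dp[i][j] be the LCS length of the first i values of a and the first j values of b. dp[i][j] = dp[i-1][j-1]+1 when the i-th and j-th values match, else max(dp[i-1][j], dp[i][j-1]).
    ·  5  8  7  8  5  8  6  3  8  3  5  5
 ·  0  0  0  0  0  0  0  0  0  0  0  0  0
 7  0  0  0  1  1  1  1  1  1  1  1  1  1
 6  0  0  0  1  1  1  1  2  2  2  2  2  2
 6  0  0  0  1  1  1  1  2  2  2  2  2  2
 4  0  0  0  1  1  1  1  2  2  2  2  2  2
 3  0  0  0  1  1  1  1  2  3  3  3  3  3
 5  0  1  1  1  1  2  2  2  3  3  3  4  4
 5  0  1  1  1  1  2  2  2  3  3  3  4  5
 5  0  1  1  1  1  2  2  2  3  3  3  4  5
dp[8][12] = 5. One LCS (by backtracking along matches): 7, 6, 3, 5, 5.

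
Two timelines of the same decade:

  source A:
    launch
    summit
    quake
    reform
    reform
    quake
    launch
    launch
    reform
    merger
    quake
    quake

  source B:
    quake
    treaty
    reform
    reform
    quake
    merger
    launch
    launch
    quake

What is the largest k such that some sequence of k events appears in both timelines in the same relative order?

One common subsequence of length 7: quake [3,1], reform [4,3], reform [5,4], quake [6,5], launch [7,7], launch [8,8], quake [12,9]. Since dp[12][9] = 7, nothing longer is possible.

7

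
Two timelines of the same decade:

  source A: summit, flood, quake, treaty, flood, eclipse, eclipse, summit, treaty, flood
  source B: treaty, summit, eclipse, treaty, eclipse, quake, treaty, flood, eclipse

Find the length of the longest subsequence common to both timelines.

5

One common subsequence of length 5: summit (source A #1, source B #2), then quake (source A #3, source B #6), then treaty (source A #4, source B #7), then flood (source A #5, source B #8), then eclipse (source A #7, source B #9). The LCS DP gives dp[10][9] = 5, so this is optimal.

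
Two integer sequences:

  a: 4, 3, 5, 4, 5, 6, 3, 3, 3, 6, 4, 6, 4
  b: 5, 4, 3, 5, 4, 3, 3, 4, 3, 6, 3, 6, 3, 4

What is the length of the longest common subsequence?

Taking 4 [1,2], then 3 [2,3], then 5 [3,4], then 4 [4,5], then 3 [7,6], then 3 [8,7], then 3 [9,9], then 6 [10,10], then 6 [12,12], then 4 [13,14] gives a common subsequence of length 10. The LCS DP gives dp[13][14] = 10, so this is optimal.

10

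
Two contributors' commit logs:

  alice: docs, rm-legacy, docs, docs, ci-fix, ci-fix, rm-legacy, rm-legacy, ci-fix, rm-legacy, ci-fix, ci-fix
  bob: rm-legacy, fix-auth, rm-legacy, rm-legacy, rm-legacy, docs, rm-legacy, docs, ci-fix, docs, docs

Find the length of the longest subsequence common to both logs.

5

One common subsequence of length 5: rm-legacy at alice[2]=bob[3] → rm-legacy at alice[7]=bob[4] → rm-legacy at alice[8]=bob[5] → rm-legacy at alice[10]=bob[7] → ci-fix at alice[11]=bob[9]. Since dp[12][11] = 5, nothing longer is possible.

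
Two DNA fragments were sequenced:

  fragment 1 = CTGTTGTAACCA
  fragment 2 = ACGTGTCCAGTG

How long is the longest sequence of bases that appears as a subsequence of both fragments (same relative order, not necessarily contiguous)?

Let dp[i][j] be the LCS length of the first i bases of fragment 1 and the first j bases of fragment 2. dp[i][j] = dp[i-1][j-1]+1 when the i-th and j-th bases match, else max(dp[i-1][j], dp[i][j-1]).
    ·  A  C  G  T  G  T  C  C  A  G  T  G
 ·  0  0  0  0  0  0  0  0  0  0  0  0  0
 C  0  0  1  1  1  1  1  1  1  1  1  1  1
 T  0  0  1  1  2  2  2  2  2  2  2  2  2
 G  0  0  1  2  2  3  3  3  3  3  3  3  3
 T  0  0  1  2  3  3  4  4  4  4  4  4  4
 T  0  0  1  2  3  3  4  4  4  4  4  5  5
 G  0  0  1  2  3  4  4  4  4  4  5  5  6
 T  0  0  1  2  3  4  5  5  5  5  5  6  6
 A  0  1  1  2  3  4  5  5  5  6  6  6  6
 A  0  1  1  2  3  4  5  5  5  6  6  6  6
 C  0  1  2  2  3  4  5  6  6  6  6  6  6
 C  0  1  2  2  3  4  5  6  7  7  7  7  7
 A  0  1  2  2  3  4  5  6  7  8  8  8  8
dp[12][12] = 8. One LCS (by backtracking along matches): CGTGTCCA.

8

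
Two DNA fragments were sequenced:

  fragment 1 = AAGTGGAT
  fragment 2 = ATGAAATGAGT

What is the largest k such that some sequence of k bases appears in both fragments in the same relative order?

6

Pick A at fragment 1[1]=fragment 2[5], then A at fragment 1[2]=fragment 2[6], then T at fragment 1[4]=fragment 2[7], then G at fragment 1[5]=fragment 2[8], then G at fragment 1[6]=fragment 2[10], then T at fragment 1[8]=fragment 2[11]; all 6 bases appear in both, in order. dp[8][11] = 6 confirms this is the maximum.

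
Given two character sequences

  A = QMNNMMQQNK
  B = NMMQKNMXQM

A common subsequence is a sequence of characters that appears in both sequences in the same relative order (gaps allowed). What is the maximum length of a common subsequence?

5

Taking N [4,1], then M [5,2], then M [6,3], then Q [7,4], then Q [8,9] gives a common subsequence of length 5. The LCS DP gives dp[10][10] = 5, so this is optimal.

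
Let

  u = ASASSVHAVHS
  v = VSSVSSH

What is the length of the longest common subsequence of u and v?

4

Pick S (u #2, v #3); then S (u #4, v #5); then S (u #5, v #6); then H (u #10, v #7); all 4 characters appear in both, in order, and the DP table's final entry dp[11][7] is also 4, so no common subsequence is longer.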